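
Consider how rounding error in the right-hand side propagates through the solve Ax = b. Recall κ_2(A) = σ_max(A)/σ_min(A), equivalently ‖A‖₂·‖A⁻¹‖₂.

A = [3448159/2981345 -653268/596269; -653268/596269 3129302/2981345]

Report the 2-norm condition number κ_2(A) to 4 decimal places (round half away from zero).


AᵀA = [26823754441/10568868025 -5109209028/2113773605; -5109209028/2113773605 24329973844/10568868025]; tr = 12164977/2513405, det = 58564/314175625
λ_max, λ_min = (12164977/2513405 ± √3699548879222889/157930117350625)/2 = 121/25, 484/12567025
κ_2(A) = √(λ_max/λ_min) = √((121/25) / (484/12567025)) = 354.5000

354.5000


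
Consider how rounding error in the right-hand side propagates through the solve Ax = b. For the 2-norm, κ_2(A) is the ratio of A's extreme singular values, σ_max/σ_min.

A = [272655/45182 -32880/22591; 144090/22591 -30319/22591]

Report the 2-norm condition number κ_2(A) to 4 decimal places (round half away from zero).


M = AᵀA = [187144425/2427364 -10524510/606841; -10524510/606841 2378521/606841]. tr(M)=116989/1444, det(M)=2025/1444
solving λ² − 116989/1444·λ + 2025/1444 = 0 gives λ = 81, 25/1444
so κ_2 = √(81 / (25/1444)) = 68.4000

68.4000


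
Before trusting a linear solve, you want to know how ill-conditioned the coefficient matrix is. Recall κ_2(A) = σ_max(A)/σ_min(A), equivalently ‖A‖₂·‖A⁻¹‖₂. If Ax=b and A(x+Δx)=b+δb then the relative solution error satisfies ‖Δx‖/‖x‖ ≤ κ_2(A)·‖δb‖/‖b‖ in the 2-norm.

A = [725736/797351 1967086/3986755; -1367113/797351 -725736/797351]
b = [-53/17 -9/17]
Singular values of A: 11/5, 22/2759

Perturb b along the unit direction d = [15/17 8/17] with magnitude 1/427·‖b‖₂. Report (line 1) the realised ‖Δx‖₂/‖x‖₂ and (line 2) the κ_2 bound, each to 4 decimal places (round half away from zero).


0.0025
0.6461

largest singular value 11/5, smallest 22/2759
condition number: (11/5) ÷ (22/2759) = 275.9000
κ_2(A)·‖δb‖/‖b‖ = 0.6461
solve Ax = b  →  x = [176.6471 -332.1791]
‖b‖ = 3.1623, ‖x‖ = 376.2275
δb = ε·‖b‖·d = [0.0065 0.0035]; solving A·Δx = δb gives ‖Δx‖ = 0.9288
dividing the unrounded norms, ‖Δx‖/‖x‖ = 0.0025
tightness: 0.0025 against a bound of 0.6461 (unrounded ratio ≈ 0.0038)


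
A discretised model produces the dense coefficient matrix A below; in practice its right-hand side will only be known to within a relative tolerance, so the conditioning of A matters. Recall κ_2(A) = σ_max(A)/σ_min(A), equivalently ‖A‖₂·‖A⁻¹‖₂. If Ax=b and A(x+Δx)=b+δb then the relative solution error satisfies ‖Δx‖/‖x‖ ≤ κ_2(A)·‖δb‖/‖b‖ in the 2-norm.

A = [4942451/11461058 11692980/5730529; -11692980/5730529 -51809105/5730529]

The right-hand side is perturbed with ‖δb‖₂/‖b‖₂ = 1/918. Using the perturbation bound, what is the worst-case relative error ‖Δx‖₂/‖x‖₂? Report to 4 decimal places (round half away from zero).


form AᵀA = [339875637721/78141493444 377572170690/19535373361; 377572170690/19535373361 1678113707425/19535373361] with trace 4195318541/46485124 and determinant 3258025/46485124
λ_max, λ_min = (4195318541/46485124 ± √17600091861673888281/2160866753295376)/2 = 361/4, 9025/11621281
so κ_2 = √((361/4) / (9025/11621281)) = 340.9000
bound on ‖Δx‖/‖x‖: κ·ε = 340.9000·1/918 = 0.3714

0.3714


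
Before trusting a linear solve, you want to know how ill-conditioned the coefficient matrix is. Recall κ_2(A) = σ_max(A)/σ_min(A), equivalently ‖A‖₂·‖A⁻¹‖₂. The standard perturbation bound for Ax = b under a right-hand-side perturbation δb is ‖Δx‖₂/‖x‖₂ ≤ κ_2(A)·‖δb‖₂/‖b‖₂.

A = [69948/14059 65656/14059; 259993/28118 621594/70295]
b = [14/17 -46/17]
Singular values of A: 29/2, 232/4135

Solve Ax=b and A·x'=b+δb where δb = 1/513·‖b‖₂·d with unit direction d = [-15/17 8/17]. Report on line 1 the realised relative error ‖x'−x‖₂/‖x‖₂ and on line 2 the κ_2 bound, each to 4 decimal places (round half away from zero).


0.0028
0.5038

from the listed singular values, σ₁ = 29/2, σ_n = 232/4135
κ_2(A) = (29/2) / (232/4135) = 258.4375
bound on ‖Δx‖/‖x‖: κ·ε = 258.4375·1/513 = 0.5038
solve Ax = b  →  x = [24.4839 -25.9081]
‖b‖ = 2.8284, ‖x‖ = 35.6468
Δx = A⁻¹·δb where δb = 1/513·2.8284·d; ‖Δx‖ = 0.0983
relative error = 0.0028
tightness: 0.0028 against a bound of 0.5038 (unrounded ratio ≈ 0.0055)


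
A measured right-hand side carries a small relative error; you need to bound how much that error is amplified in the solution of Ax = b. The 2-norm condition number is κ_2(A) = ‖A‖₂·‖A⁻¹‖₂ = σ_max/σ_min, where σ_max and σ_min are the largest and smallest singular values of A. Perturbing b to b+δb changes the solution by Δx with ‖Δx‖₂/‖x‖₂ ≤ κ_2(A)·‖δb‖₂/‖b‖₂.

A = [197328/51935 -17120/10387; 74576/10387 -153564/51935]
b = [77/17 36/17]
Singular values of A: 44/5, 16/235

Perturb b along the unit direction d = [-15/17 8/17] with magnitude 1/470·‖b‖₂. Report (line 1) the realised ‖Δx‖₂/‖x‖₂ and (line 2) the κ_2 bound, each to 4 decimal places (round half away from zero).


largest singular value 44/5, smallest 16/235
κ_2(A) = (44/5) / (16/235) = 129.2500
κ_2(A)·‖δb‖/‖b‖ = 0.2750
solve Ax = b  →  x = [-16.5275 -40.8479]
‖b‖₂ = 5.0000 and ‖x‖₂ = 44.0648
δb = ε·‖b‖·d = [-0.0094 0.0050]; solving A·Δx = δb gives ‖Δx‖ = 0.1563
dividing the unrounded norms, ‖Δx‖/‖x‖ = 0.0035
so the bound overstates the realised error by a factor of ≈ 77.5541 (computed from the unrounded values)

0.0035
0.2750


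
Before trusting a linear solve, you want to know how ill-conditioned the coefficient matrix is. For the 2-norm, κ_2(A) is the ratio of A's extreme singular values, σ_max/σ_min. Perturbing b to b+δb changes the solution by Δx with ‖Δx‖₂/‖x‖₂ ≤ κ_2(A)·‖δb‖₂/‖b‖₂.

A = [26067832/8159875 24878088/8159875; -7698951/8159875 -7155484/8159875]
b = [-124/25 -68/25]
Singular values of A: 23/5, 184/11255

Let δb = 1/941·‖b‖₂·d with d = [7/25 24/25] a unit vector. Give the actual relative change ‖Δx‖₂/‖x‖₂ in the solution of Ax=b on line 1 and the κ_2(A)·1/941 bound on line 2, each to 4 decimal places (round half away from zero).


0.0015
0.2990

from the listed singular values, σ₁ = 23/5, σ_n = 184/11255
condition number: (23/5) ÷ (184/11255) = 281.3750
worst-case relative error ≤ 281.3750 × 1/941 = 0.2990
solve Ax = b  →  x = [168.1109 -177.7774]
‖b‖ = 5.6569, ‖x‖ = 244.6755
δb = ε·‖b‖·d = [0.0017 0.0058]; solving A·Δx = δb gives ‖Δx‖ = 0.3677
realised ‖Δx‖/‖x‖ = 0.0015
realised/bound (from unrounded values) ≈ 0.0050


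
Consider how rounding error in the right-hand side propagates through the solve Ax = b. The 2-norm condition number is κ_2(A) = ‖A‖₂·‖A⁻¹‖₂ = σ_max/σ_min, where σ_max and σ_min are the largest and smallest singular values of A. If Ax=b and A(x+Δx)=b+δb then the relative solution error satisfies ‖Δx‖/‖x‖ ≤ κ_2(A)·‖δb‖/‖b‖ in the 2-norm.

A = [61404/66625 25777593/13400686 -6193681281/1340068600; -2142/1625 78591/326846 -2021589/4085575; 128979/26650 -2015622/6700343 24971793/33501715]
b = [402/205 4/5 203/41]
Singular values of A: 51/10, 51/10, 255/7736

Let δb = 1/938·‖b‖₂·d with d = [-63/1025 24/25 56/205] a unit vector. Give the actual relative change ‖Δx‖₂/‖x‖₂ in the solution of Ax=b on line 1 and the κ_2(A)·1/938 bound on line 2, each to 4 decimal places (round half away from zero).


0.0029
0.1649

σ_max = 51/10, σ_min = 255/7736
κ = σ_max/σ_min = (51/10)/(255/7736) = 154.7200
κ_2(A)·‖δb‖/‖b‖ = 0.1649
solve Ax = b  →  x = [0.9502 56.1001 23.1136]
2-norm of b is 5.3852; of x, 60.6824
Δx = A⁻¹·δb where δb = 1/938·5.3852·d; ‖Δx‖ = 0.1742
dividing the unrounded norms, ‖Δx‖/‖x‖ = 0.0029
realised/bound (from unrounded values) ≈ 0.0174


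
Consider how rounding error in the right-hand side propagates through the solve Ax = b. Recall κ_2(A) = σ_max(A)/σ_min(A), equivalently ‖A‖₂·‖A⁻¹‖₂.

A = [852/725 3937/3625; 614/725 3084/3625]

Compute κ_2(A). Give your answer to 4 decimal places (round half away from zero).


50.0000

M = AᵀA = [44116/21025 209916/105125; 209916/105125 1000441/525625]. tr(M)=2501/625, det(M)=4/625
eigenvalues of AᵀA: λ = (tr ± √(tr²−4·det))/2 = 4, 1/625
κ_2(A) = √(λ_max/λ_min) = √(4 / (1/625)) = 50.0000


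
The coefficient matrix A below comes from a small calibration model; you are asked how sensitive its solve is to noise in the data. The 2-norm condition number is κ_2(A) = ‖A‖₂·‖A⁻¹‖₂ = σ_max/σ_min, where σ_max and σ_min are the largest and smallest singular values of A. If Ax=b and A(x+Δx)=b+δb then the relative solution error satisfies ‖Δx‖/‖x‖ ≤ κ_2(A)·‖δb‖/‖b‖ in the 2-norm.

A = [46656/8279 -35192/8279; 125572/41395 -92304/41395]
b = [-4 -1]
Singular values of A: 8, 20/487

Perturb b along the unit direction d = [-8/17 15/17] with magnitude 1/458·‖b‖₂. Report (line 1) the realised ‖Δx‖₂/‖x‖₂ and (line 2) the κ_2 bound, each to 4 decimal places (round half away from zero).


0.0090
0.4253

from the listed singular values, σ₁ = 8, σ_n = 20/487
κ_2(A) = 8 / (20/487) = 194.8000
worst-case relative error ≤ 194.8000 × 1/458 = 0.4253
solve Ax = b  →  x = [14.2100 19.7800]
‖b‖ = 4.1231, ‖x‖ = 24.3551
with δb = [-0.0042 0.0079], A·Δx = δb → ‖Δx‖ = 0.2192
dividing the unrounded norms, ‖Δx‖/‖x‖ = 0.0090
tightness: 0.0090 against a bound of 0.4253 (unrounded ratio ≈ 0.0212)


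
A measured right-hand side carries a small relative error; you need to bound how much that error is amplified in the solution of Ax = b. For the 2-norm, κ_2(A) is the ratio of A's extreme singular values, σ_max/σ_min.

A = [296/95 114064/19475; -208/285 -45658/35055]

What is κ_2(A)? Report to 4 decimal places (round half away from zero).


form AᵀA = [831808/81225 23392288/1218375; 23392288/1218375 657926596/18275625] with trace 845083396/18275625 and determinant 21381376/456890625
eigenvalues of AᵀA: λ = (tr ± √(tr²−4·det))/2 = 1156/25, 18496/18275625
κ = σ_max/σ_min = (34/5)/(136/4275) = 213.7500

213.7500


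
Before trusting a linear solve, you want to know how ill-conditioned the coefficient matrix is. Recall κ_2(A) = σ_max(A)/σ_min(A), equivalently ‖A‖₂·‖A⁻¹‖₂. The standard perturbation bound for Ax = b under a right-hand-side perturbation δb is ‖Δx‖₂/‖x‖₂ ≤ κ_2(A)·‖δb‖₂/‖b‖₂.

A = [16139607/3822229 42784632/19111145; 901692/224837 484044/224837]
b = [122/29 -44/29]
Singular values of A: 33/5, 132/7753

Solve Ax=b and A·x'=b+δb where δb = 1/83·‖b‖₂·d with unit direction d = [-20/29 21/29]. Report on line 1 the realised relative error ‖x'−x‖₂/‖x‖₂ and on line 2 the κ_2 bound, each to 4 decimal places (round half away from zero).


0.0135
4.6705

from the listed singular values, σ₁ = 33/5, σ_n = 132/7753
condition number: (33/5) ÷ (132/7753) = 387.6500
κ_2(A)·‖δb‖/‖b‖ = 4.6705
solve Ax = b  →  x = [110.8271 -207.1569]
‖b‖ = 4.4721, ‖x‖ = 234.9396
δb = ε·‖b‖·d = [-0.0372 0.0390]; solving A·Δx = δb gives ‖Δx‖ = 3.1647
realised ‖Δx‖/‖x‖ = 0.0135
realised/bound (from unrounded values) ≈ 0.0029


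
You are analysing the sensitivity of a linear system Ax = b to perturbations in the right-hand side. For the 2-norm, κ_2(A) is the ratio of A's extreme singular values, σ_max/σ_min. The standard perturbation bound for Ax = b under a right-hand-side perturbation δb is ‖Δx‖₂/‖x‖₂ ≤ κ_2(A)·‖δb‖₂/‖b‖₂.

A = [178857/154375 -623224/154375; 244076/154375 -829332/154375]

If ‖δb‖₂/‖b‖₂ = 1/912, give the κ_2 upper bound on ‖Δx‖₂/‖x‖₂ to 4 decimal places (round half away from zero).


0.3385

form AᵀA = [3662516809/953265625 -12555520488/953265625; -12555520488/953265625 43047988816/953265625] with trace 74736809/1525225 and determinant 38416/1525225
λ_max, λ_min = (74736809/1525225 ± √5585356247328081/2326311300625)/2 = 49, 784/1525225
κ_2(A) = √(λ_max/λ_min) = √(49 / (784/1525225)) = 308.7500
bound on ‖Δx‖/‖x‖: κ·ε = 308.7500·1/912 = 0.3385


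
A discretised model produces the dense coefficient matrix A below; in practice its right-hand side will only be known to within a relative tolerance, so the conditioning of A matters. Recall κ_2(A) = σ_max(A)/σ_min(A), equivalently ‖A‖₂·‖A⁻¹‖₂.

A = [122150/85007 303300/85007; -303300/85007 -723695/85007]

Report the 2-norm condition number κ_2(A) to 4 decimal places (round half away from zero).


201.2000

form AᵀA = [48662500/3289117 116770500/3289117; 116770500/3289117 280257325/3289117] with trace 25301525/253009 and determinant 62500/253009
char-poly roots: 100 and 625/253009
κ = σ_max/σ_min = 10/(25/503) = 201.2000


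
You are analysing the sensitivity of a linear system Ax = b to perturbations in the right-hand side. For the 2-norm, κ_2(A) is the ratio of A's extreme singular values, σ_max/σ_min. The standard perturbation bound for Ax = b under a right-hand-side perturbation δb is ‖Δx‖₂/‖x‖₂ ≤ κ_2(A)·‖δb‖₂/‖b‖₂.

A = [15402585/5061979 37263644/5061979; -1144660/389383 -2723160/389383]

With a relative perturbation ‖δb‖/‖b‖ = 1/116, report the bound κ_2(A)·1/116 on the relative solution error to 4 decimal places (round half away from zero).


2.8938

M = AᵀA = [545387973625/30468051601 1308852612540/30468051601; 1308852612540/30468051601 3141278988496/30468051601]. tr(M)=21814597409/180284329, det(M)=23425600/180284329
λ_max, λ_min = (21814597409/180284329 ± √475859767042439823681/32502439282980241)/2 = 121, 193600/180284329
κ = σ_max/σ_min = 11/(440/13427) = 335.6750
bound on ‖Δx‖/‖x‖: κ·ε = 335.6750·1/116 = 2.8938


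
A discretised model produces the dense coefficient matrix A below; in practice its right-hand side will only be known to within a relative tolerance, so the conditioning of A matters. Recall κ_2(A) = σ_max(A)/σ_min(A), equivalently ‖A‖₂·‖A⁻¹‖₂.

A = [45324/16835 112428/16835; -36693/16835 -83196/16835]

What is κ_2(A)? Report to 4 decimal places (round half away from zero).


64.7500

form AᵀA = [136025649/11336689 325935900/11336689; 325935900/11336689 782465184/11336689] with trace 5434857/67081 and determinant 104976/67081
eigenvalues of AᵀA: λ = (tr ± √(tr²−4·det))/2 = 81, 1296/67081
κ_2(A) = √(λ_max/λ_min) = √(81 / (1296/67081)) = 64.7500


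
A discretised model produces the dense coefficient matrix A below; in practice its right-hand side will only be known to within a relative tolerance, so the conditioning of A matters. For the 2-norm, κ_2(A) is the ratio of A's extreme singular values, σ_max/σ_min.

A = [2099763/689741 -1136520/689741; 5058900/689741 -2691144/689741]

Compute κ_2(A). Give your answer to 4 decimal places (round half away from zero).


390.1250

form AᵀA = [177523514001/2815045249 -94678408440/2815045249; -94678408440/2815045249 50496649344/2815045249] with trace 788997105/9740641 and determinant 419904/9740641
char-poly roots: 81 and 5184/9740641
κ = σ_max/σ_min = 9/(72/3121) = 390.1250


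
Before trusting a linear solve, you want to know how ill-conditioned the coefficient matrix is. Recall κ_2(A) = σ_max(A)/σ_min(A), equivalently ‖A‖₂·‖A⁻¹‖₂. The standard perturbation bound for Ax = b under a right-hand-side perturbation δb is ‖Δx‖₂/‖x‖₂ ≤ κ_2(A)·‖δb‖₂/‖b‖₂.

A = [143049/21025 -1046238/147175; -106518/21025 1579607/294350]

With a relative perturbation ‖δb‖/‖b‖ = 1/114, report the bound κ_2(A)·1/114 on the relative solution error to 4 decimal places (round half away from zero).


M = AᵀA = [1272364029/17682025 -1870332711/24754835; -1870332711/24754835 274944563401/3465676900]. tr(M)=124691537/824180, det(M)=25431849/103022500
solving λ² − 124691537/824180·λ + 25431849/103022500 = 0 gives λ = 15129/100, 1681/1030225
κ = σ_max/σ_min = (123/10)/(41/1015) = 304.5000
κ_2(A)·‖δb‖/‖b‖ = 2.6711

2.6711


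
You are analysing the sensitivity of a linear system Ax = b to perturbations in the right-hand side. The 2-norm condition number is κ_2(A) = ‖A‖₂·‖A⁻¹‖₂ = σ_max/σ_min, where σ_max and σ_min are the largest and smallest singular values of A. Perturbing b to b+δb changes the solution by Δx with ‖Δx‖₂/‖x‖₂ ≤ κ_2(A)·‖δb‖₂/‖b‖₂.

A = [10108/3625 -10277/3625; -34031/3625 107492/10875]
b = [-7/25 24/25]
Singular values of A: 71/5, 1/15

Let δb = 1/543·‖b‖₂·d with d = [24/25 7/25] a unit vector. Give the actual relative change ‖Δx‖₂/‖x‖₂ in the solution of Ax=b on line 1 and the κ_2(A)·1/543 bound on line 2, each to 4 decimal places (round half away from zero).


σ_max = 71/5, σ_min = 1/15
condition number: (71/5) ÷ (1/15) = 213.0000
worst-case relative error ≤ 213.0000 × 1/543 = 0.3923
solve Ax = b  →  x = [-0.0486 0.0510]
‖b‖₂ = 1.0000 and ‖x‖₂ = 0.0704
Δx = A⁻¹·δb where δb = 1/543·1.0000·d; ‖Δx‖ = 0.0276
relative error = 0.3923
tightness: 0.3923 against a bound of 0.3923; the bound is attained (ratio 1)

0.3923
0.3923


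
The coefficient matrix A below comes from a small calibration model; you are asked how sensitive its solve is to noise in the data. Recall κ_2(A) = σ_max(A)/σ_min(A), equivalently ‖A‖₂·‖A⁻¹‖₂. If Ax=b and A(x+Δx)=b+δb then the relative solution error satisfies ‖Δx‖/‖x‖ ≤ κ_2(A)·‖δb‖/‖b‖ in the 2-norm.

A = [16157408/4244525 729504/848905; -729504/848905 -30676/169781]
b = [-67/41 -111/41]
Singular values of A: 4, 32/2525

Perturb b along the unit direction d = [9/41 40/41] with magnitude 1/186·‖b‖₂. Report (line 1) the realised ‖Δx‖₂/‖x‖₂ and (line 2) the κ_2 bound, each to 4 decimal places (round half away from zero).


largest singular value 4, smallest 32/2525
κ_2(A) = 4 / (32/2525) = 315.6250
worst-case relative error ≤ 315.6250 × 1/186 = 1.6969
solve Ax = b  →  x = [51.7188 -231.0000]
‖b‖₂ = 3.1623 and ‖x‖₂ = 236.7189
δb = ε·‖b‖·d = [0.0037 0.0166]; solving A·Δx = δb gives ‖Δx‖ = 1.3415
relative error = 0.0057
tightness: 0.0057 against a bound of 1.6969 (unrounded ratio ≈ 0.0033)

0.0057
1.6969


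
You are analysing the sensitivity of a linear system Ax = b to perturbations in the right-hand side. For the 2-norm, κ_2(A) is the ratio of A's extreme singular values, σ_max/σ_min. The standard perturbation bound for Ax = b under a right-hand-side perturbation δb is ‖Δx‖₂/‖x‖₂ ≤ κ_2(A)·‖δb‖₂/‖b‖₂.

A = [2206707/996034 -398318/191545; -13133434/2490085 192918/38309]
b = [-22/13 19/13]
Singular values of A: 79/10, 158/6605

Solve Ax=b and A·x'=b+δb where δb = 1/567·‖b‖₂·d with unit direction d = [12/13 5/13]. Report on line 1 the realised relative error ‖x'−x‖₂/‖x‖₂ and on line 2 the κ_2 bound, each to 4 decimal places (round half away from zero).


from the listed singular values, σ₁ = 79/10, σ_n = 158/6605
κ_2(A) = (79/10) / (158/6605) = 330.2500
bound on ‖Δx‖/‖x‖: κ·ε = 330.2500·1/567 = 0.5825
solve Ax = b  →  x = [-29.0135 -30.0971]
‖b‖ = 2.2361, ‖x‖ = 41.8046
re-solving with b+δb shifts x by Δx of norm 0.1649
realised ‖Δx‖/‖x‖ = 0.0039
so the bound overstates the realised error by a factor of ≈ 147.6950 (computed from the unrounded values)

0.0039
0.5825


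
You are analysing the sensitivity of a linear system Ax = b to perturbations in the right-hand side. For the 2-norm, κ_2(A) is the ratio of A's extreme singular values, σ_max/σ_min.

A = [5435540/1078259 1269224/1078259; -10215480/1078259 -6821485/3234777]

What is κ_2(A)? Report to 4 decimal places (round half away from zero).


form AᵀA = [463325698000/4022984329 104246248040/4022984329; 104246248040/4022984329 211180012681/36206858961] with trace 2606253001/21538881 and determinant 5856400/21538881
eigenvalues of AᵀA: λ = (tr ± √(tr²−4·det))/2 = 121, 48400/21538881
κ_2(A) = √(λ_max/λ_min) = √(121 / (48400/21538881)) = 232.0500

232.0500


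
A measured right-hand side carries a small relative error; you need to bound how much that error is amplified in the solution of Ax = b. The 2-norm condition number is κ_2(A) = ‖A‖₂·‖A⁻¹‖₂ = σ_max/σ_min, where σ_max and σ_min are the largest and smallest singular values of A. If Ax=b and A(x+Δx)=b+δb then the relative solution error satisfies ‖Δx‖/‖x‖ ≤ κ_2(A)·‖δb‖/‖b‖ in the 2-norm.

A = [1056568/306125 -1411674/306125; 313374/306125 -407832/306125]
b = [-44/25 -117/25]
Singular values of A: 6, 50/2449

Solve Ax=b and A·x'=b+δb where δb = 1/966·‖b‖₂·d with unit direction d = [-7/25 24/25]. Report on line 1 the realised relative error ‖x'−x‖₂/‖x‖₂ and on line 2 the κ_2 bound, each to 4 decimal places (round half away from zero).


from the listed singular values, σ₁ = 6, σ_n = 50/2449
κ = σ_max/σ_min = 6/(50/2449) = 293.8800
bound on ‖Δx‖/‖x‖: κ·ε = 293.8800·1/966 = 0.3042
solve Ax = b  →  x = [-157.0360 -117.1520]
2-norm of b is 5.0000; of x, 195.9206
with δb = [-0.0014 0.0050], A·Δx = δb → ‖Δx‖ = 0.2535
relative error = 0.0013
tightness: 0.0013 against a bound of 0.3042 (unrounded ratio ≈ 0.0043)

0.0013
0.3042


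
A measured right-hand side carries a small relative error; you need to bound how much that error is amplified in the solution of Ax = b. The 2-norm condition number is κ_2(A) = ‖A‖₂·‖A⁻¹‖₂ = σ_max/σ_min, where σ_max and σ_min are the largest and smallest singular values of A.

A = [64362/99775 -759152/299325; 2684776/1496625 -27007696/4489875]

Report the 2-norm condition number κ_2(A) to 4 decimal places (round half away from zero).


69.0750

AᵀA = [48166137604/13253765625 -494101986784/39761296875; -494101986784/39761296875 5083347864064/119283890625]; tr = 8826948964/190854225, det = 85525504/190854225
λ_max, λ_min = (8826948964/190854225 ± √77849736397926055696/36425335200350625)/2 = 1156/25, 73984/7634169
κ_2(A) = √(λ_max/λ_min) = √((1156/25) / (73984/7634169)) = 69.0750


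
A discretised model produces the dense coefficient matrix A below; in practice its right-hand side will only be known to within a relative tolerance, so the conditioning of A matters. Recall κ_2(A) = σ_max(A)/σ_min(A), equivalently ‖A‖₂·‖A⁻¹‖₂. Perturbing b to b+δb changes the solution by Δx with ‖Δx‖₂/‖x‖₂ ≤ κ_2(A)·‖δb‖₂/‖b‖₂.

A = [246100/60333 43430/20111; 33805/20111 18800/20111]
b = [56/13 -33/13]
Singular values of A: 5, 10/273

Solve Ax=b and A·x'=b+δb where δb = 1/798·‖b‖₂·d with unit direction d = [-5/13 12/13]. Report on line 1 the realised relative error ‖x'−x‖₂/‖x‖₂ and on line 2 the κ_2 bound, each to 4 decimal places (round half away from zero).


σ_max = 5, σ_min = 10/273
κ = σ_max/σ_min = 5/(10/273) = 136.5000
worst-case relative error ≤ 136.5000 × 1/798 = 0.1711
solve Ax = b  →  x = [51.9176 -96.0706]
‖b‖₂ = 5.0000 and ‖x‖₂ = 109.2016
δb = ε·‖b‖·d = [-0.0024 0.0058]; solving A·Δx = δb gives ‖Δx‖ = 0.1711
realised ‖Δx‖/‖x‖ = 0.0016
realised/bound (from unrounded values) ≈ 0.0092

0.0016
0.1711


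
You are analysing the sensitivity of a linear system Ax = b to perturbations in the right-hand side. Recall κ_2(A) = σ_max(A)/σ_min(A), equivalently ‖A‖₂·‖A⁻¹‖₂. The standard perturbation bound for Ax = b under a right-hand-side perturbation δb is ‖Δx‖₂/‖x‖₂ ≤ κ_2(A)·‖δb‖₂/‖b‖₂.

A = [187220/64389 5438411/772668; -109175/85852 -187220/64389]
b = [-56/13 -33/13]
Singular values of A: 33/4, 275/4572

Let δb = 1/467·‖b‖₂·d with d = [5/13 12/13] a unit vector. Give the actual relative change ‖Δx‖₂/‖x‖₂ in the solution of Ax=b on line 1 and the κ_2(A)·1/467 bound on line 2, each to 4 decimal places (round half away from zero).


σ_max = 33/4, σ_min = 275/4572
condition number: (33/4) ÷ (275/4572) = 137.1600
worst-case relative error ≤ 137.1600 × 1/467 = 0.2937
solve Ax = b  →  x = [61.2464 -25.9133]
‖b‖₂ = 5.0000 and ‖x‖₂ = 66.5028
Δx = A⁻¹·δb where δb = 1/467·5.0000·d; ‖Δx‖ = 0.1780
relative error = 0.0027
tightness: 0.0027 against a bound of 0.2937 (unrounded ratio ≈ 0.0091)

0.0027
0.2937


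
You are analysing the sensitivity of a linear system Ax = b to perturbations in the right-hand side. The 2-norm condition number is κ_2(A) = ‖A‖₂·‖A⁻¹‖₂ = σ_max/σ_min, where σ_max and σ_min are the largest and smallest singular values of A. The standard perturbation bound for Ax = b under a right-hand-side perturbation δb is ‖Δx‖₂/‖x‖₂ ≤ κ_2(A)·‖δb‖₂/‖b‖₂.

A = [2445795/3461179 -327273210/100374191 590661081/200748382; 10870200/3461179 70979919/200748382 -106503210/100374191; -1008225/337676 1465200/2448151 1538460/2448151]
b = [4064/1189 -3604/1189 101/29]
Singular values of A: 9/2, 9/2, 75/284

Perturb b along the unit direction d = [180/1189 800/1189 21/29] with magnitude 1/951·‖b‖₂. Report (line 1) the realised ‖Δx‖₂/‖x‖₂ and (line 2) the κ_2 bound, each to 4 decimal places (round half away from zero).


from the listed singular values, σ₁ = 9/2, σ_n = 75/284
condition number: (9/2) ÷ (75/284) = 17.0400
worst-case relative error ≤ 17.0400 × 1/951 = 0.0179
solve Ax = b  →  x = [-0.0360 2.0387 3.4295]
‖b‖ = 5.7446, ‖x‖ = 3.9899
with δb = [0.0009 0.0041 0.0044], A·Δx = δb → ‖Δx‖ = 0.0229
relative error = 0.0057
realised/bound (from unrounded values) ≈ 0.3200

0.0057
0.0179


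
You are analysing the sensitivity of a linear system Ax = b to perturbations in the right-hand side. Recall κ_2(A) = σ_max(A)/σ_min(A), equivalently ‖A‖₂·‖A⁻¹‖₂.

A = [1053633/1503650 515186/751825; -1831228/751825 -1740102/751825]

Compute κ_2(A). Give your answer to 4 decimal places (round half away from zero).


259.2500

AᵀA = [23237962321/3617541316 5532691185/904385329; 5532691185/904385329 5269394536/904385329]; tr = 52693865/4301476, det = 2401/1075369
solving λ² − 52693865/4301476·λ + 2401/1075369 = 0 gives λ = 49/4, 196/1075369
so κ_2 = √((49/4) / (196/1075369)) = 259.2500


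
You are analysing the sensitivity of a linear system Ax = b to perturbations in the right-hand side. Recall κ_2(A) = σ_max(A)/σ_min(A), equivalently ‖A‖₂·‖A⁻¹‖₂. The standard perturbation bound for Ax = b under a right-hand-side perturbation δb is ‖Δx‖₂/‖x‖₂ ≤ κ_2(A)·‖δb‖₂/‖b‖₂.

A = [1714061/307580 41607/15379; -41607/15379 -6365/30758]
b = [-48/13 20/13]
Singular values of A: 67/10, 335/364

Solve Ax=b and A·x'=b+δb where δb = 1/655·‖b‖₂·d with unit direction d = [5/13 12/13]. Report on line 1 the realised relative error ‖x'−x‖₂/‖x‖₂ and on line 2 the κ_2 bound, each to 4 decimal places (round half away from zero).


σ_max = 67/10, σ_min = 335/364
κ_2(A) = (67/10) / (335/364) = 7.2800
worst-case relative error ≤ 7.2800 × 1/655 = 0.0111
solve Ax = b  →  x = [-0.5511 -0.2296]
2-norm of b is 4.0000; of x, 0.5970
δb = ε·‖b‖·d = [0.0023 0.0056]; solving A·Δx = δb gives ‖Δx‖ = 0.0066
dividing the unrounded norms, ‖Δx‖/‖x‖ = 0.0111
so the bound is sharp here: realised error equals the bound

0.0111
0.0111


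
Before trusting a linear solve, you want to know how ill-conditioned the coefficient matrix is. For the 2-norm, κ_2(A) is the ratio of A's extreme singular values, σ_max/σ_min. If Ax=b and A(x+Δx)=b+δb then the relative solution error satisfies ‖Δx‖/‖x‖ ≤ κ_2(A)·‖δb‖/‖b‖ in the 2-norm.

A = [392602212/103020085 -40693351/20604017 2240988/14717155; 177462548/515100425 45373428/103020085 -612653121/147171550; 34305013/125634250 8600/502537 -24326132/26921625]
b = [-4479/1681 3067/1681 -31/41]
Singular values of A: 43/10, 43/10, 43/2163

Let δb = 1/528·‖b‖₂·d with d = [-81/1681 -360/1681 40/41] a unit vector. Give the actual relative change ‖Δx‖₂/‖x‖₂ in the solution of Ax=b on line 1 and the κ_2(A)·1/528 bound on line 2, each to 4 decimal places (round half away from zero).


0.0063
0.4097

σ_max = 43/10, σ_min = 43/2163
condition number: (43/10) ÷ (43/2163) = 216.3000
κ_2(A)·‖δb‖/‖b‖ = 0.4097
solve Ax = b  →  x = [-23.2507 -44.0561 -7.0237]
2-norm of b is 3.3166; of x, 50.3077
δb = ε·‖b‖·d = [-0.0003 -0.0013 0.0061]; solving A·Δx = δb gives ‖Δx‖ = 0.3160
dividing the unrounded norms, ‖Δx‖/‖x‖ = 0.0063
realised/bound (from unrounded values) ≈ 0.0153


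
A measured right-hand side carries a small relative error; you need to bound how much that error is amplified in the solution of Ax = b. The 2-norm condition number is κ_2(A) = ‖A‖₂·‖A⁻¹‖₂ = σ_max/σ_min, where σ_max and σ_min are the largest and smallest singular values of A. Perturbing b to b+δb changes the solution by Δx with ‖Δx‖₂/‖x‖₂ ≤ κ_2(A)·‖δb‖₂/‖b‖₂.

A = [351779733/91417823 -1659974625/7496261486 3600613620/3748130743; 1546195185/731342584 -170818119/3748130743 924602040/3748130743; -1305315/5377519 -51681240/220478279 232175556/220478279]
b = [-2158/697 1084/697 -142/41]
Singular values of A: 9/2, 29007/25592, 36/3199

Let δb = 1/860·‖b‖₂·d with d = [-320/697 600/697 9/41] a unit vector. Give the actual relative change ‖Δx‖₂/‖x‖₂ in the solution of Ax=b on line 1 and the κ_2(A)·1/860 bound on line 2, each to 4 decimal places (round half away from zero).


0.0028
0.4650

σ_max = 9/2, σ_min = 36/3199
condition number: (9/2) ÷ (36/3199) = 399.8750
perturbation bound = 399.8750·1/860 = 0.4650
solve Ax = b  →  x = [0.3411 174.1647 35.5580]
‖b‖ = 4.8990, ‖x‖ = 177.7578
Δx = A⁻¹·δb where δb = 1/860·4.8990·d; ‖Δx‖ = 0.5062
relative error = 0.0028
so the bound overstates the realised error by a factor of ≈ 163.2810 (computed from the unrounded values)


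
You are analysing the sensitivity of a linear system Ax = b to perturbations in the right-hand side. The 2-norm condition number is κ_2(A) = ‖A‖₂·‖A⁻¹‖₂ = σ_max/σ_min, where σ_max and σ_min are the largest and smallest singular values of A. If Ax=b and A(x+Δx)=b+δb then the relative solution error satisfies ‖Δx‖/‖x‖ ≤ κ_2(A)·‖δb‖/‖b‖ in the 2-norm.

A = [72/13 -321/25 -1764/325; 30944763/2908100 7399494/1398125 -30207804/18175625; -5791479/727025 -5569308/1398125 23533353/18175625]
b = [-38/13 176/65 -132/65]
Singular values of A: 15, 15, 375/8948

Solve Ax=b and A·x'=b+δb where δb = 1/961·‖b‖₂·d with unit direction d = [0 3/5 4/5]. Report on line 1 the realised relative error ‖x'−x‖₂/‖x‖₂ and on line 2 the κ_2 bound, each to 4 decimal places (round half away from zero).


0.3724
0.3724

σ_max = 15, σ_min = 375/8948
κ_2(A) = 15 / (375/8948) = 357.9200
worst-case relative error ≤ 357.9200 × 1/961 = 0.3724
solve Ax = b  →  x = [0.1280 0.2665 0.0388]
‖b‖ = 4.4721, ‖x‖ = 0.2981
Δx = A⁻¹·δb where δb = 1/961·4.4721·d; ‖Δx‖ = 0.1110
dividing the unrounded norms, ‖Δx‖/‖x‖ = 0.3724
so the bound is sharp here: realised error equals the bound


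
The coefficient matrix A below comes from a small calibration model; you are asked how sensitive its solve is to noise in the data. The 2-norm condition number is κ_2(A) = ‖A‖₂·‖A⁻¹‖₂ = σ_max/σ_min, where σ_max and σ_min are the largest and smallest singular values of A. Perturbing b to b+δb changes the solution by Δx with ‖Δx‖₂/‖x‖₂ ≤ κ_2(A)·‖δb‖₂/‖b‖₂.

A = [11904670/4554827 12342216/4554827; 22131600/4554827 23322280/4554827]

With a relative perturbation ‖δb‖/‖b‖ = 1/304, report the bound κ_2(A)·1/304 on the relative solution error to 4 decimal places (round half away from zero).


form AᵀA = [2185221060100/71787020761 2294426922480/71787020761; 2294426922480/71787020761 2409200831104/71787020761] with trace 5463046244/85359121 and determinant 4000000/85359121
char-poly roots: 64 and 62500/85359121
κ = σ_max/σ_min = 8/(250/9239) = 295.6480
bound on ‖Δx‖/‖x‖: κ·ε = 295.6480·1/304 = 0.9725

0.9725


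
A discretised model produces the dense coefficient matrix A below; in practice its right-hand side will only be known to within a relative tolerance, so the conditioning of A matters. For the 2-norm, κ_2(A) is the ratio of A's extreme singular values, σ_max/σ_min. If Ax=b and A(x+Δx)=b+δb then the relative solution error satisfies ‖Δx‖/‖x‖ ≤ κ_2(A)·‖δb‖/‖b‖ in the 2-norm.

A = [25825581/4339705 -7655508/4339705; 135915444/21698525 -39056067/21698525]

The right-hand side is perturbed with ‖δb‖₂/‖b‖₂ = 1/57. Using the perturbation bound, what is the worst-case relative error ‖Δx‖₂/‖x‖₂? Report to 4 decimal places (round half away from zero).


M = AᵀA = [41791942648521/559840650625 -12189085892928/559840650625; -12189085892928/559840650625 3555941067729/559840650625]. tr(M)=72556613946/895745041, det(M)=102515625/895745041
λ_max, λ_min = (72556613946/895745041 ± √5264094915858006628416/802359178476091681)/2 = 81, 1265625/895745041
κ_2(A) = √(λ_max/λ_min) = √(81 / (1265625/895745041)) = 239.4320
bound on ‖Δx‖/‖x‖: κ·ε = 239.4320·1/57 = 4.2006

4.2006


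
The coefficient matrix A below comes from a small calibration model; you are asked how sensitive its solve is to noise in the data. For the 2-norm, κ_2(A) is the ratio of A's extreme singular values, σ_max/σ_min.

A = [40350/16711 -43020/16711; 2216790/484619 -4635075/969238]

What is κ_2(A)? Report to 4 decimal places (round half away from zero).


245.7500

AᵀA = [21741899400/812649049 -22828199625/812649049; -22828199625/812649049 95881466025/3250596196]; tr = 217418625/3865156, det = 50625/966289
solving λ² − 217418625/3865156·λ + 50625/966289 = 0 gives λ = 225/4, 900/966289
σ_max=√(225/4)=(15/2), σ_min=√(900/966289)=(30/983) → κ = 245.7500


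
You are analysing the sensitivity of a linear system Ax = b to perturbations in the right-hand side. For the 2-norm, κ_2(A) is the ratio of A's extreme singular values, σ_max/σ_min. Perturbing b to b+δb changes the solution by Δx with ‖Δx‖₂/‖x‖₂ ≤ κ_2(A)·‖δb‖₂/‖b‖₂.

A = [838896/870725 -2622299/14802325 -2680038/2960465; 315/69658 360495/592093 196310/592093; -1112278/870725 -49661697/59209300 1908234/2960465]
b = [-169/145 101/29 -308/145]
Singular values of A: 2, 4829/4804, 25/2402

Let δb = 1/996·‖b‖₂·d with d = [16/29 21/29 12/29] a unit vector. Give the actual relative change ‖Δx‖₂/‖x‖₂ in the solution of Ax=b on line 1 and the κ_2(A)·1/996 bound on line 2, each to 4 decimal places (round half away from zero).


from the listed singular values, σ₁ = 2, σ_n = 25/2402
κ_2(A) = 2 / (25/2402) = 192.1600
perturbation bound = 192.1600·1/996 = 0.1929
solve Ax = b  →  x = [58.0480 -32.5190 69.4291]
‖b‖₂ = 4.2426 and ‖x‖₂ = 96.1637
re-solving with b+δb shifts x by Δx of norm 0.4093
realised ‖Δx‖/‖x‖ = 0.0043
so the bound overstates the realised error by a factor of ≈ 45.3320 (computed from the unrounded values)

0.0043
0.1929


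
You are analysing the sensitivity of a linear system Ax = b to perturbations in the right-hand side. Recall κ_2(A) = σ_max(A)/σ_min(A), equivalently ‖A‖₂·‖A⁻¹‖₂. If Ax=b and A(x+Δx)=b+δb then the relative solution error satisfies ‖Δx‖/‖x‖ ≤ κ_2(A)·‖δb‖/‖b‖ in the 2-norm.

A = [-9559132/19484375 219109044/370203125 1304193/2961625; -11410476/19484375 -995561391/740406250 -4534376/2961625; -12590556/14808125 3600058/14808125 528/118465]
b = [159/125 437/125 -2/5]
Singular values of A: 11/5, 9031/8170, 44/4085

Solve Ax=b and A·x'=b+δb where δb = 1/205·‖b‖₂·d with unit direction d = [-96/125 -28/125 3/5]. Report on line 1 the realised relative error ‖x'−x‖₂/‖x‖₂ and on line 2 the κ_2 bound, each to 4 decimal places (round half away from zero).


0.0091
0.9963

σ_max = 11/5, σ_min = 44/4085
condition number: (11/5) ÷ (44/4085) = 204.2500
perturbation bound = 204.2500·1/205 = 0.9963
solve Ax = b  →  x = [36.5168 128.4314 -129.0439]
‖b‖₂ = 3.7417 and ‖x‖₂ = 185.6890
re-solving with b+δb shifts x by Δx of norm 1.6945
dividing the unrounded norms, ‖Δx‖/‖x‖ = 0.0091
tightness: 0.0091 against a bound of 0.9963 (unrounded ratio ≈ 0.0092)


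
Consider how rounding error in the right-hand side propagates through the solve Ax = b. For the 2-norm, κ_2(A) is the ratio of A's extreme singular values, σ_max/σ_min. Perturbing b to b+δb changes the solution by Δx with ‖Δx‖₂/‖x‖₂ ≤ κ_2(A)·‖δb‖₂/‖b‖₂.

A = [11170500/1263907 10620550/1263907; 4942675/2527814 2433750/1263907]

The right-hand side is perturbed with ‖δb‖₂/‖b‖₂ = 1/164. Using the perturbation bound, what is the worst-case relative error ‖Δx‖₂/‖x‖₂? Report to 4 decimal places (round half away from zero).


1.6204

M = AᵀA = [311451705625/3801215716 74153165625/950303929; 74153165625/950303929 70624165000/950303929]. tr(M)=706240625/4519876, det(M)=390625/1129969
eigenvalues of AᵀA: λ = (tr ± √(tr²−4·det))/2 = 625/4, 2500/1129969
so κ_2 = √((625/4) / (2500/1129969)) = 265.7500
bound on ‖Δx‖/‖x‖: κ·ε = 265.7500·1/164 = 1.6204


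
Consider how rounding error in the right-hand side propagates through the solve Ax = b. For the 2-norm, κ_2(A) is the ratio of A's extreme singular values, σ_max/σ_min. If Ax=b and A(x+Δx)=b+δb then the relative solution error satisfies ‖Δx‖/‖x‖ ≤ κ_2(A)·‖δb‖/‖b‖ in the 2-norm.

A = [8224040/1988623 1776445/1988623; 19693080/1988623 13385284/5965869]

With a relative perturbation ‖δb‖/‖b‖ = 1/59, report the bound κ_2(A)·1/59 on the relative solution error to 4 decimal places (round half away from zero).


form AᵀA = [2694983632000/23400126841 606363181160/23400126841; 606363181160/23400126841 1228210883449/210601141569] with trace 15159466729/125283249 and determinant 23425600/125283249
eigenvalues of AᵀA: λ = (tr ± √(tr²−4·det))/2 = 121, 193600/125283249
σ_max=√121=11, σ_min=√(193600/125283249)=(440/11193) → κ = 279.8250
perturbation bound = 279.8250·1/59 = 4.7428

4.7428


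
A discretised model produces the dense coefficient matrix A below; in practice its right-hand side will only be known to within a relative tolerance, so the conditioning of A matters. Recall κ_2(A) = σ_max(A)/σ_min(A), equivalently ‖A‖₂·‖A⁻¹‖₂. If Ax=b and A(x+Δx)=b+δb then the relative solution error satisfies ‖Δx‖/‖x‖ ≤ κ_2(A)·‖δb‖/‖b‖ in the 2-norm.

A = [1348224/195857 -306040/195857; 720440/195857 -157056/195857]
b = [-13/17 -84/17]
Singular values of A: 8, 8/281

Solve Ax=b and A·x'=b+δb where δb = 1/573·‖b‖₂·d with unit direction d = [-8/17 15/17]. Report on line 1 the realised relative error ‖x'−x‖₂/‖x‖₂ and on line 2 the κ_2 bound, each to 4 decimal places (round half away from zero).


0.0022
0.4904

largest singular value 8, smallest 8/281
κ = σ_max/σ_min = 8/(8/281) = 281.0000
worst-case relative error ≤ 281.0000 × 1/573 = 0.4904
solve Ax = b  →  x = [-31.2073 -136.9909]
‖b‖ = 5.0000, ‖x‖ = 140.5005
with δb = [-0.0041 0.0077], A·Δx = δb → ‖Δx‖ = 0.3065
dividing the unrounded norms, ‖Δx‖/‖x‖ = 0.0022
so the bound overstates the realised error by a factor of ≈ 224.8008 (computed from the unrounded values)
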